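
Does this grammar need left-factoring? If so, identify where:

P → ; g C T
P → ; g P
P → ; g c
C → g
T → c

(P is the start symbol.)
Yes, P has productions with common prefix '; g'

Left-factoring is needed when two productions for the same non-terminal
share a common prefix on the right-hand side.

Productions for P:
  P → ; g C T
  P → ; g P
  P → ; g c

Found common prefix '; g' in productions for P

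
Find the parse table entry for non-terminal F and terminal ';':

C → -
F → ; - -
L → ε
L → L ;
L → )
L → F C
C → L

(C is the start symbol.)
F → ; - -

To find M[F, ';'], we find productions for F where ';' is in the predict set (PREDICT(N → α) = (FIRST(α) \ {ε}) ∪ (FOLLOW(N) if α ⇒* ε)).

F → ; - -: PREDICT = { ';' }
  ';' is in predict set, so this production goes in M[F, ';']

M[F, ';'] = F → ; - -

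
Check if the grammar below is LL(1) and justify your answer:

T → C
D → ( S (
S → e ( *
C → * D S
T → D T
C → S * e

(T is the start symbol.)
Yes, the grammar is LL(1).

A grammar is LL(1) if for each non-terminal N with multiple productions, the predict sets of those productions are pairwise disjoint, where PREDICT(N → α) = (FIRST(α) \ {ε}) ∪ (FOLLOW(N) if α ⇒* ε).

Relevant sets:
  FIRST(C) = { '*', 'e' }
  FIRST(D) = { '(' }
  FIRST(S) = { 'e' }

For T:
  PREDICT(T → C) = { '*', 'e' }
  PREDICT(T → D T) = { '(' }
For C:
  PREDICT(C → '*' D S) = { '*' }
  PREDICT(C → S '*' e) = { 'e' }
D, S have a single production, so nothing to check there.

All predict sets are disjoint. The grammar IS LL(1).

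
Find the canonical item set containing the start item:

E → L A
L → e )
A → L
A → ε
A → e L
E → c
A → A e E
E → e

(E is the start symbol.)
First, augment the grammar with E' → E
I₀ = CLOSURE({ [E' → . E] }):
  [E' → . E] has the dot before E: add [E → . L A], [E → . c], [E → . e]
  [E → . L A] has the dot before L: add [L → . e )]
No further items can be added.

I₀ = { [E → . L A], [E → . c], [E → . e], [E' → . E], [L → . e )] }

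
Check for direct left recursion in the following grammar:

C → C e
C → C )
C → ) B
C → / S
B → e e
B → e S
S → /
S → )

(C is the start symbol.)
Yes, C is left-recursive

Direct left recursion occurs when N → N α for some non-terminal N (the right-hand side begins with the left-hand side itself).

C → C e: LEFT RECURSIVE (starts with C)
C → C ): LEFT RECURSIVE (starts with C)
C → ) B: starts with ')'
C → / S: starts with '/'
B → e e: starts with e
B → e S: starts with e
S → /: starts with '/'
S → ): starts with ')'

The grammar has direct left recursion on: C.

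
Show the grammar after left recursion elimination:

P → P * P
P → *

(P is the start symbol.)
P is directly left-recursive. The standard transformation for
  A → A α₁ | ... | A α_m | β₁ | ... | β_n
is
  A  → β₁ A' | ... | β_n A'
  A' → α₁ A' | ... | α_m A' | ε

P → * becomes P → * P'
P → P * P becomes P' → * P P'
Add P' → ε

Resulting grammar:
P → * P'
P' → * P P'
P' → ε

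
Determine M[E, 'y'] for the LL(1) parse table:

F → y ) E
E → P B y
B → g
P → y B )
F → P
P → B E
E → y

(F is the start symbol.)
To find M[E, 'y'], we find productions for E where 'y' is in the predict set (PREDICT(N → α) = (FIRST(α) \ {ε}) ∪ (FOLLOW(N) if α ⇒* ε)).

Relevant sets:
  FIRST(P) = { 'g', 'y' }

E → P B y: PREDICT = { 'g', 'y' }
  'y' is in predict set, so this production goes in M[E, 'y']
E → y: PREDICT = { 'y' }
  'y' is in predict set, so this production goes in M[E, 'y']

M[E, 'y'] = E → P B y, E → y  (a multiply-defined cell — the grammar is not LL(1))

Answer: E → P B y, E → y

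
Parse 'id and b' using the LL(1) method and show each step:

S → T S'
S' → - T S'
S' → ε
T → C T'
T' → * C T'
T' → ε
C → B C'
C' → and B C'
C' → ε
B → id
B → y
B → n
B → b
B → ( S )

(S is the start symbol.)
LL(1) parsing maintains a stack (initially the start symbol over $) and the input. At each step: if the stack top is a terminal, match it against the current input token; if it is a non-terminal N, replace it with the RHS of M[N, lookahead] (the unique production whose predict set contains the lookahead).

Stack is shown with the top on the left.

Stack             Input       Action
------------------------------------
S $               id and b $  output S → T S'
T S' $            id and b $  output T → C T'
C T' S' $         id and b $  output C → B C'
B C' T' S' $      id and b $  output B → id
id C' T' S' $     id and b $  match 'id'
C' T' S' $        and b $     output C' → and B C'
and B C' T' S' $  and b $     match 'and'
B C' T' S' $      b $         output B → b
b C' T' S' $      b $         match 'b'
C' T' S' $        $           output C' → ε
T' S' $           $           output T' → ε
S' $              $           output S' → ε
$                 $           accept

The string is accepted.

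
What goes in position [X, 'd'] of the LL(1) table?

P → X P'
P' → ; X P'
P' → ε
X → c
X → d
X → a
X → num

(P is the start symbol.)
To find M[X, 'd'], we find productions for X where 'd' is in the predict set (PREDICT(N → α) = (FIRST(α) \ {ε}) ∪ (FOLLOW(N) if α ⇒* ε)).

X → c: PREDICT = { 'c' }
X → d: PREDICT = { 'd' }
  'd' is in predict set, so this production goes in M[X, 'd']
X → a: PREDICT = { 'a' }
X → num: PREDICT = { 'num' }

M[X, 'd'] = X → d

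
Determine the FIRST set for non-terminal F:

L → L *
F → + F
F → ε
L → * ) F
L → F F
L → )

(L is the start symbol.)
{ '+', ε }

To compute FIRST(F), examine every production with F on the left-hand side, reading each right-hand side left to right until a non-nullable symbol is reached.

From F → + F:
  - '+' is a terminal: add '+' and stop
From F → ε:
  - ε-production, so ε ∈ FIRST(F)

Collecting: FIRST(F) = { '+', ε }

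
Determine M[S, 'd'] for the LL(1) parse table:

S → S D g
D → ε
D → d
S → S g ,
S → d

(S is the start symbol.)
S → S D g, S → S g ,, S → d

To find M[S, 'd'], we find productions for S where 'd' is in the predict set (PREDICT(N → α) = (FIRST(α) \ {ε}) ∪ (FOLLOW(N) if α ⇒* ε)).

Relevant sets:
  FIRST(S) = { 'd' }

S → S D g: PREDICT = { 'd' }
  'd' is in predict set, so this production goes in M[S, 'd']
S → S g ,: PREDICT = { 'd' }
  'd' is in predict set, so this production goes in M[S, 'd']
S → d: PREDICT = { 'd' }
  'd' is in predict set, so this production goes in M[S, 'd']

M[S, 'd'] = S → S D g, S → S g ,, S → d  (a multiply-defined cell — the grammar is not LL(1))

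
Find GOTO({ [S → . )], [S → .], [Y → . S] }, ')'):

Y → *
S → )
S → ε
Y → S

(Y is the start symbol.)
GOTO(I, ')') = CLOSURE({ [A → αX.β] : [A → α.Xβ] ∈ I, X = ')' })

Items with dot before ')', with the dot advanced:
  [S → . )] → [S → ) .]
Closure adds nothing (no advanced item has the dot before a non-terminal).

GOTO = { [S → ) .] }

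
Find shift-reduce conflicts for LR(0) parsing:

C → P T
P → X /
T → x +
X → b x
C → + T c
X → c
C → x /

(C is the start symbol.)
No shift-reduce conflicts

A shift-reduce conflict occurs when an LR(0) state has both:
  - a complete (reduce) item [A → α .] (dot at the end), and
  - a shift item [B → β . c γ] (dot before a terminal).

Augment with C' → C and build the canonical LR(0) collection (I0 = CLOSURE({[C' → . C]}), then GOTO on every symbol after a dot until no new states appear). It has 16 states:
  I0: { [C → . + T c], [C → . P T], [C → . x /], [C' → . C], [P → . X /], [X → . b x], [X → . c] }  — shift
  I1: { [C → + . T c], [T → . x +] }  — shift
  I2: { [C' → C .] }  — accept
  I3: { [C → P . T], [T → . x +] }  — shift
  I4: { [P → X . /] }  — shift
  I5: { [X → b . x] }  — shift
  I6: { [X → c .] }  — reduce
  I7: { [C → x . /] }  — shift
  I8: { [C → x / .] }  — reduce
  I9: { [X → b x .] }  — reduce
  I10: { [P → X / .] }  — reduce
  I11: { [C → P T .] }  — reduce
  I12: { [T → x . +] }  — shift
  I13: { [T → x + .] }  — reduce
  I14: { [C → + T . c] }  — shift
  I15: { [C → + T c .] }  — reduce

No state contains both a complete item and a shift item.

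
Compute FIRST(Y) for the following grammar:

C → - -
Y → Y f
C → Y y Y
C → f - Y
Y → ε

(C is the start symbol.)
From Y → Y f:
  - Y is the symbol being defined: contributes nothing new
    Y is nullable, so continue to the next symbol
  - f is a terminal: add 'f' and stop
From Y → ε:
  - ε-production, so ε ∈ FIRST(Y)

Collecting: FIRST(Y) = { 'f', ε }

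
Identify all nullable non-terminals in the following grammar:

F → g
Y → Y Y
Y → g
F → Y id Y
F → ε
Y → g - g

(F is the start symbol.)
A non-terminal is nullable if it can derive ε (the empty string): either it has an ε-production, or it has a production whose right-hand side consists entirely of nullable non-terminals.

ε-productions: F → ε
So F is immediately nullable.
No further non-terminal can be added: every production for the remaining non-terminals contains a terminal or a non-nullable non-terminal.
Nullable = { 'F' }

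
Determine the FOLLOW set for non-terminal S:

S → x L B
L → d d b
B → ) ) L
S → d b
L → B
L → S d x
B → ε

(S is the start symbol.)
S is the start symbol, so $ ∈ FOLLOW(S).
In L → S d x: S is followed by d x, add FIRST(d x) \ {ε} = { 'd' }

Taking the union: FOLLOW(S) = { $, 'd' }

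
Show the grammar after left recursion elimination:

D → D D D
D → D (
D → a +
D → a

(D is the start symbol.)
D → a + D'
D → a D'
D' → D D D'
D' → ( D'
D' → ε

D is directly left-recursive. The standard transformation for
  A → A α₁ | ... | A α_m | β₁ | ... | β_n
is
  A  → β₁ A' | ... | β_n A'
  A' → α₁ A' | ... | α_m A' | ε

D → a + becomes D → a + D'
D → a becomes D → a D'
D → D D D becomes D' → D D D'
D → D ( becomes D' → ( D'
Add D' → ε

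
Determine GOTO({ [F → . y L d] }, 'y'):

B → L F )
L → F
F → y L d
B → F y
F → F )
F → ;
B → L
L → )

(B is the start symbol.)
{ [F → . ;], [F → . F )], [F → . y L d], [F → y . L d], [L → . )], [L → . F] }

GOTO(I, 'y') = CLOSURE({ [A → αX.β] : [A → α.Xβ] ∈ I, X = 'y' })

Items with dot before 'y', with the dot advanced:
  [F → . y L d] → [F → y . L d]
Closure of the advanced items:
  [F → y . L d] has the dot before L: add [L → . F], [L → . )]
  [L → . F] has the dot before F: add [F → . y L d], [F → . F )], [F → . ;]

GOTO = { [F → . ;], [F → . F )], [F → . y L d], [F → y . L d], [L → . )], [L → . F] }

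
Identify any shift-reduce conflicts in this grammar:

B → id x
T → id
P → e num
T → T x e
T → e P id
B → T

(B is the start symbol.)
Yes — I2: [B → T .] vs [T → T . x e]; I4: [T → id .] vs [B → id . x]

A shift-reduce conflict occurs when an LR(0) state has both:
  - a complete (reduce) item [A → α .] (dot at the end), and
  - a shift item [B → β . c γ] (dot before a terminal).

Augment with B' → B and build the canonical LR(0) collection (I0 = CLOSURE({[B' → . B]}), then GOTO on every symbol after a dot until no new states appear). It has 12 states:
  I0: { [B → . T], [B → . id x], [B' → . B], [T → . T x e], [T → . e P id], [T → . id] }  — shift
  I1: { [B' → B .] }  — accept
  I2: { [B → T .], [T → T . x e] }  — shift, reduce
  I3: { [P → . e num], [T → e . P id] }  — shift
  I4: { [B → id . x], [T → id .] }  — shift, reduce
  I5: { [B → id x .] }  — reduce
  I6: { [T → e P . id] }  — shift
  I7: { [P → e . num] }  — shift
  I8: { [P → e num .] }  — reduce
  I9: { [T → e P id .] }  — reduce
  I10: { [T → T x . e] }  — shift
  I11: { [T → T x e .] }  — reduce

I2 contains reduce item [B → T .] and shift item [T → T . x e] — shift-reduce conflict.
I4 contains reduce item [T → id .] and shift item [B → id . x] — shift-reduce conflict.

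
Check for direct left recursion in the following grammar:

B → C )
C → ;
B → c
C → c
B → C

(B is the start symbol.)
B → C ): starts with C
C → ;: starts with ';'
B → c: starts with c
C → c: starts with c
B → C: starts with C

No direct left recursion found.

Answer: No direct left recursion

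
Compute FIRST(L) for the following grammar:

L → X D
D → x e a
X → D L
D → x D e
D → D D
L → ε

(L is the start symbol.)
To compute FIRST(L), examine every production with L on the left-hand side, reading each right-hand side left to right until a non-nullable symbol is reached.

FIRST sets of the other non-terminals involved (by the same procedure, iterated to a fixed point):
  FIRST(X) = { 'x' }

From L → X D:
  - X is a non-terminal: add FIRST(X) \ {ε} = { 'x' }
    X is not nullable, so stop
From L → ε:
  - ε-production, so ε ∈ FIRST(L)

Collecting: FIRST(L) = { 'x', ε }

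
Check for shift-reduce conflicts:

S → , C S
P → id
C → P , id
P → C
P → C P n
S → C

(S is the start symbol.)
Yes — I2: [P → C .] vs [P → . id]; I8: [P → C .] vs [P → . id]; I11: [P → C .] vs [P → . id]

A shift-reduce conflict occurs when an LR(0) state has both:
  - a complete (reduce) item [A → α .] (dot at the end), and
  - a shift item [B → β . c γ] (dot before a terminal).

Augment with S' → S and build the canonical LR(0) collection (I0 = CLOSURE({[S' → . S]}), then GOTO on every symbol after a dot until no new states appear). It has 13 states:
  I0: { [C → . P , id], [P → . C P n], [P → . C], [P → . id], [S → . , C S], [S → . C], [S' → . S] }  — shift
  I1: { [C → . P , id], [P → . C P n], [P → . C], [P → . id], [S → , . C S] }  — shift
  I2: { [C → . P , id], [P → . C P n], [P → . C], [P → . id], [P → C . P n], [P → C .], [S → C .] }  — shift, 2 reduces
  I3: { [C → P . , id] }  — shift
  I4: { [S' → S .] }  — accept
  I5: { [P → id .] }  — reduce
  I6: { [C → P , . id] }  — shift
  I7: { [C → P , id .] }  — reduce
  I8: { [C → . P , id], [P → . C P n], [P → . C], [P → . id], [P → C . P n], [P → C .] }  — shift, reduce
  I9: { [C → P . , id], [P → C P . n] }  — shift
  I10: { [P → C P n .] }  — reduce
  I11: { [C → . P , id], [P → . C P n], [P → . C], [P → . id], [P → C . P n], [P → C .], [S → , C . S], [S → . , C S], [S → . C] }  — shift, reduce
  I12: { [S → , C S .] }  — reduce

I2 contains reduce items [P → C .], [S → C .] and shift item [P → . id] — shift-reduce conflict.
I8 contains reduce item [P → C .] and shift item [P → . id] — shift-reduce conflict.
I11 contains reduce item [P → C .] and shift items [P → . id], [S → . , C S] — shift-reduce conflict.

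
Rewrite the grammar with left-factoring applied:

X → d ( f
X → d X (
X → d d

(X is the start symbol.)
Left-factoring transforms A → αβ₁ | αβ₂ into A → αA' and A' → β₁ | β₂
(α is the longest common prefix among the alternatives). Repeat until
no nonterminal has two alternatives with a common prefix.

Round 1: X has alternatives sharing prefix 'd'. Introduce X': X → d X'
  Add: X' → ( f
  Add: X' → X (
  Add: X' → d

No remaining common prefixes — done.

Resulting grammar:
X → d X'
X' → ( f
X' → X (
X' → d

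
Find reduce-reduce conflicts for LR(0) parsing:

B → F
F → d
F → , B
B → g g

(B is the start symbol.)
No reduce-reduce conflicts

A reduce-reduce conflict occurs when an LR(0) state has two complete items [A → α .] and [B → β .] — both call for a reduction, and with no lookahead the parser cannot choose between them.

Augment with B' → B and build the canonical LR(0) collection (I0 = CLOSURE({[B' → . B]}), then GOTO on every symbol after a dot until no new states appear). It has 8 states:
  I0: { [B → . F], [B → . g g], [B' → . B], [F → . , B], [F → . d] }  — shift
  I1: { [B → . F], [B → . g g], [F → , . B], [F → . , B], [F → . d] }  — shift
  I2: { [B' → B .] }  — accept
  I3: { [B → F .] }  — reduce
  I4: { [F → d .] }  — reduce
  I5: { [B → g . g] }  — shift
  I6: { [B → g g .] }  — reduce
  I7: { [F → , B .] }  — reduce

No state contains more than one complete item.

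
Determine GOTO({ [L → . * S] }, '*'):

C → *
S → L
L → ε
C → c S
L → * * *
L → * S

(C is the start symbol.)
GOTO(I, '*') = CLOSURE({ [A → αX.β] : [A → α.Xβ] ∈ I, X = '*' })

Items with dot before '*', with the dot advanced:
  [L → . * S] → [L → * . S]
Closure of the advanced items:
  [L → * . S] has the dot before S: add [S → . L]
  [S → . L] has the dot before L: add [L → .], [L → . * * *], [L → . * S]

GOTO = { [L → * . S], [L → . * * *], [L → . * S], [L → .], [S → . L] }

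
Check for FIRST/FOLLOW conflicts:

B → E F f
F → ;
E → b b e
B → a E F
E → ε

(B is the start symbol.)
A FIRST/FOLLOW conflict occurs when a non-terminal N has a nullable alternative N → β (β ⇒* ε) and another alternative N → α with FIRST(α) ∩ FOLLOW(N) ≠ ∅: on such a lookahead the parser cannot decide between expanding α and letting N vanish via β.

Nullable non-terminals: E.

E: nullable alternative(s) E → ε; FOLLOW(E) = { ';' }
  E → b b e: FIRST \ {ε} = { 'b' } — disjoint from FOLLOW(E)
  E → ε: FIRST \ {ε} = { } — this is the only nullable alternative, skip

B, F have no nullable alternative, so no FIRST/FOLLOW check is needed there.

No FIRST/FOLLOW conflicts found.

Answer: No FIRST/FOLLOW conflicts.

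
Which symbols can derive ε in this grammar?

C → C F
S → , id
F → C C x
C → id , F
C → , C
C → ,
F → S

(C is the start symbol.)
A non-terminal is nullable if it can derive ε (the empty string): either it has an ε-production, or it has a production whose right-hand side consists entirely of nullable non-terminals.

There are no ε-productions, so no non-terminal can derive ε.
No non-terminals are nullable.

Answer: None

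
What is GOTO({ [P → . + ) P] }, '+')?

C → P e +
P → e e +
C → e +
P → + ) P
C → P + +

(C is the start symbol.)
{ [P → + . ) P] }

GOTO(I, '+') = CLOSURE({ [A → αX.β] : [A → α.Xβ] ∈ I, X = '+' })

Items with dot before '+', with the dot advanced:
  [P → . + ) P] → [P → + . ) P]
Closure adds nothing (no advanced item has the dot before a non-terminal).

GOTO = { [P → + . ) P] }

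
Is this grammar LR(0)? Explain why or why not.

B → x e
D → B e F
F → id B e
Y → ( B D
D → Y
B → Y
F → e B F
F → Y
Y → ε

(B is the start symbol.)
No. Shift-reduce conflict between [Y → .] and [B → . x e]

Augment with B' → B and build the canonical LR(0) collection (I0 = CLOSURE({[B' → . B]}), then GOTO on every symbol after a dot until no new states appear). It has 19 states:
  I0: { [B → . Y], [B → . x e], [B' → . B], [Y → . ( B D], [Y → .] }  — shift, reduce
  I1: { [B → . Y], [B → . x e], [Y → ( . B D], [Y → . ( B D], [Y → .] }  — shift, reduce
  I2: { [B' → B .] }  — accept
  I3: { [B → Y .] }  — reduce
  I4: { [B → x . e] }  — shift
  I5: { [B → x e .] }  — reduce
  I6: { [B → . Y], [B → . x e], [D → . B e F], [D → . Y], [Y → ( B . D], [Y → . ( B D], [Y → .] }  — shift, reduce
  I7: { [D → B . e F] }  — shift
  I8: { [Y → ( B D .] }  — reduce
  I9: { [B → Y .], [D → Y .] }  — 2 reduces
  I10: { [D → B e . F], [F → . Y], [F → . e B F], [F → . id B e], [Y → . ( B D], [Y → .] }  — shift, reduce
  I11: { [D → B e F .] }  — reduce
  I12: { [F → Y .] }  — reduce
  I13: { [B → . Y], [B → . x e], [F → e . B F], [Y → . ( B D], [Y → .] }  — shift, reduce
  I14: { [B → . Y], [B → . x e], [F → id . B e], [Y → . ( B D], [Y → .] }  — shift, reduce
  I15: { [F → id B . e] }  — shift
  I16: { [F → id B e .] }  — reduce
  I17: { [F → . Y], [F → . e B F], [F → . id B e], [F → e B . F], [Y → . ( B D], [Y → .] }  — shift, reduce
  I18: { [F → e B F .] }  — reduce

Conflict in state I0:
  Shift-reduce conflict between [Y → .] and [B → . x e]
So the grammar is NOT LR(0).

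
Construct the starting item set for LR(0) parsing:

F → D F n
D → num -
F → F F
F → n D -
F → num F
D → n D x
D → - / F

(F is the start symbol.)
First, augment the grammar with F' → F
I₀ = CLOSURE({ [F' → . F] }):
  [F' → . F] has the dot before F: add [F → . D F n], [F → . F F], [F → . n D -], [F → . num F]
  [F → . D F n] has the dot before D: add [D → . num -], [D → . n D x], [D → . - / F]
No further items can be added.

I₀ = { [D → . - / F], [D → . n D x], [D → . num -], [F → . D F n], [F → . F F], [F → . n D -], [F → . num F], [F' → . F] }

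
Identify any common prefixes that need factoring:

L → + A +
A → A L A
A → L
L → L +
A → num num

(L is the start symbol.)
Left-factoring is needed when two productions for the same non-terminal
share a common prefix on the right-hand side.

Productions for L:
  L → + A +
  L → L +
Productions for A:
  A → A L A
  A → L
  A → num num

No common prefixes found.

Answer: No, left-factoring is not needed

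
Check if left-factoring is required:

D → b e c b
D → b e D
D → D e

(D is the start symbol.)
Left-factoring is needed when two productions for the same non-terminal
share a common prefix on the right-hand side.

Productions for D:
  D → b e c b
  D → b e D
  D → D e

Found common prefix 'b e' in productions for D

Answer: Yes, D has productions with common prefix 'b e'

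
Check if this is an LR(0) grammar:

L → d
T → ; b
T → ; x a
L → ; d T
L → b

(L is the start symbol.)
Yes, the grammar is LR(0)

A grammar is LR(0) if no state in the canonical LR(0) collection has:
  - both a shift item (dot before a terminal) and a complete item (shift-reduce conflict), or
  - two or more complete items (reduce-reduce conflict; the accept item [L' → L .] counts as a complete item here).

Augment with L' → L and build the canonical LR(0) collection (I0 = CLOSURE({[L' → . L]}), then GOTO on every symbol after a dot until no new states appear). It has 11 states:
  I0: { [L → . ; d T], [L → . b], [L → . d], [L' → . L] }  — shift
  I1: { [L → ; . d T] }  — shift
  I2: { [L' → L .] }  — accept
  I3: { [L → b .] }  — reduce
  I4: { [L → d .] }  — reduce
  I5: { [L → ; d . T], [T → . ; b], [T → . ; x a] }  — shift
  I6: { [T → ; . b], [T → ; . x a] }  — shift
  I7: { [L → ; d T .] }  — reduce
  I8: { [T → ; b .] }  — reduce
  I9: { [T → ; x . a] }  — shift
  I10: { [T → ; x a .] }  — reduce

Every state is either a pure shift/goto state or contains exactly one complete item and nothing to shift — no conflicts. The grammar is LR(0).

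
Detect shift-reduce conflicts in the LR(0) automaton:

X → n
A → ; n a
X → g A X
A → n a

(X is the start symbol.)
No shift-reduce conflicts

A shift-reduce conflict occurs when an LR(0) state has both:
  - a complete (reduce) item [A → α .] (dot at the end), and
  - a shift item [B → β . c γ] (dot before a terminal).

Augment with X' → X and build the canonical LR(0) collection (I0 = CLOSURE({[X' → . X]}), then GOTO on every symbol after a dot until no new states appear). It has 11 states:
  I0: { [X → . g A X], [X → . n], [X' → . X] }  — shift
  I1: { [X' → X .] }  — accept
  I2: { [A → . ; n a], [A → . n a], [X → g . A X] }  — shift
  I3: { [X → n .] }  — reduce
  I4: { [A → ; . n a] }  — shift
  I5: { [X → . g A X], [X → . n], [X → g A . X] }  — shift
  I6: { [A → n . a] }  — shift
  I7: { [A → n a .] }  — reduce
  I8: { [X → g A X .] }  — reduce
  I9: { [A → ; n . a] }  — shift
  I10: { [A → ; n a .] }  — reduce

No state contains both a complete item and a shift item.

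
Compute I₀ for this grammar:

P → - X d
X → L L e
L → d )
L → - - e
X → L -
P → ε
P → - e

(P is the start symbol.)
First, augment the grammar with P' → P
I₀ = CLOSURE({ [P' → . P] }):
  [P' → . P] has the dot before P: add [P → . - X d], [P → .], [P → . - e]
No further items can be added.

I₀ = { [P → . - X d], [P → . - e], [P → .], [P' → . P] }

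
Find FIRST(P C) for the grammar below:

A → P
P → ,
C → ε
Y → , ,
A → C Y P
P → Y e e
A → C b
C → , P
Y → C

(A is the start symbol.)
{ ',', 'e' }

FIRST sets of the non-terminals involved (from the grammar, by fixed-point iteration):
  FIRST(P) = { ',', 'e' }

To compute FIRST(P C), process the symbols left to right:
Symbol P is a non-terminal. Add FIRST(P) \ {ε} = { ',', 'e' }
P is not nullable (ε ∉ FIRST(P)), so stop here.
FIRST(P C) = { ',', 'e' }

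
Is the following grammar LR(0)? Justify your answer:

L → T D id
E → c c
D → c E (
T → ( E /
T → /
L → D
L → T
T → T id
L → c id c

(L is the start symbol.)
No. Shift-reduce conflict between [L → T .] and [D → . c E (]

A grammar is LR(0) if no state in the canonical LR(0) collection has:
  - both a shift item (dot before a terminal) and a complete item (shift-reduce conflict), or
  - two or more complete items (reduce-reduce conflict; the accept item [L' → L .] counts as a complete item here).

Augment with L' → L and build the canonical LR(0) collection (I0 = CLOSURE({[L' → . L]}), then GOTO on every symbol after a dot until no new states appear). It has 19 states:
  I0: { [D → . c E (], [L → . D], [L → . T D id], [L → . T], [L → . c id c], [L' → . L], [T → . ( E /], [T → . /], [T → . T id] }  — shift
  I1: { [E → . c c], [T → ( . E /] }  — shift
  I2: { [T → / .] }  — reduce
  I3: { [L → D .] }  — reduce
  I4: { [L' → L .] }  — accept
  I5: { [D → . c E (], [L → T . D id], [L → T .], [T → T . id] }  — shift, reduce
  I6: { [D → c . E (], [E → . c c], [L → c . id c] }  — shift
  I7: { [D → c E . (] }  — shift
  I8: { [E → c . c] }  — shift
  I9: { [L → c id . c] }  — shift
  I10: { [L → c id c .] }  — reduce
  I11: { [E → c c .] }  — reduce
  I12: { [D → c E ( .] }  — reduce
  I13: { [L → T D . id] }  — shift
  I14: { [D → c . E (], [E → . c c] }  — shift
  I15: { [T → T id .] }  — reduce
  I16: { [L → T D id .] }  — reduce
  I17: { [T → ( E . /] }  — shift
  I18: { [T → ( E / .] }  — reduce

Conflict in state I5:
  Shift-reduce conflict between [L → T .] and [D → . c E (]
So the grammar is NOT LR(0).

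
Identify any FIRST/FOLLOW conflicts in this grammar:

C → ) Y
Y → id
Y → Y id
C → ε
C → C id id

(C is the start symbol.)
Yes. C → C id id with FOLLOW(C) on { 'id' }

A FIRST/FOLLOW conflict occurs when a non-terminal N has a nullable alternative N → β (β ⇒* ε) and another alternative N → α with FIRST(α) ∩ FOLLOW(N) ≠ ∅: on such a lookahead the parser cannot decide between expanding α and letting N vanish via β.

Nullable non-terminals: C.
FIRST sets used below: FIRST(C) = { ')', 'id', ε }

C: nullable alternative(s) C → ε; FOLLOW(C) = { $, 'id' }
  C → ) Y: FIRST \ {ε} = { ')' } — disjoint from FOLLOW(C)
  C → ε: FIRST \ {ε} = { } — this is the only nullable alternative, skip
  C → C id id: FIRST \ {ε} = { ')', 'id' } — overlaps FOLLOW(C) on { 'id' }: CONFLICT

Y has no nullable alternative, so no FIRST/FOLLOW check is needed there.

So the grammar has 1 FIRST/FOLLOW conflict (marked CONFLICT above).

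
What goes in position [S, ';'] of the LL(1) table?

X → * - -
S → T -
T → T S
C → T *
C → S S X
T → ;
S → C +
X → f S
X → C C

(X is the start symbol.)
To find M[S, ';'], we find productions for S where ';' is in the predict set (PREDICT(N → α) = (FIRST(α) \ {ε}) ∪ (FOLLOW(N) if α ⇒* ε)).

Relevant sets:
  FIRST(T) = { ';' }
  FIRST(C) = { ';' }

S → T -: PREDICT = { ';' }
  ';' is in predict set, so this production goes in M[S, ';']
S → C +: PREDICT = { ';' }
  ';' is in predict set, so this production goes in M[S, ';']

M[S, ';'] = S → T -, S → C +  (a multiply-defined cell — the grammar is not LL(1))

Answer: S → T -, S → C +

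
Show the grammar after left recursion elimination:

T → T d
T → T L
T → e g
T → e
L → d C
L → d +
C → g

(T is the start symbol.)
T is directly left-recursive. The standard transformation for
  A → A α₁ | ... | A α_m | β₁ | ... | β_n
is
  A  → β₁ A' | ... | β_n A'
  A' → α₁ A' | ... | α_m A' | ε

T → e g becomes T → e g T'
T → e becomes T → e T'
T → T d becomes T' → d T'
T → T L becomes T' → L T'
Add T' → ε

Productions for other non-terminals are unchanged:
  L → d C
  L → d +
  C → g

Resulting grammar:
T → e g T'
T → e T'
T' → d T'
T' → L T'
T' → ε
L → d C
L → d +
C → g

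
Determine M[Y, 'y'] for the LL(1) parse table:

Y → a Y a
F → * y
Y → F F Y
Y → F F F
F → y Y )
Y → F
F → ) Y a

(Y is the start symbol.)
To find M[Y, 'y'], we find productions for Y where 'y' is in the predict set (PREDICT(N → α) = (FIRST(α) \ {ε}) ∪ (FOLLOW(N) if α ⇒* ε)).

Relevant sets:
  FIRST(F) = { ')', '*', 'y' }

Y → a Y a: PREDICT = { 'a' }
Y → F F Y: PREDICT = { ')', '*', 'y' }
  'y' is in predict set, so this production goes in M[Y, 'y']
Y → F F F: PREDICT = { ')', '*', 'y' }
  'y' is in predict set, so this production goes in M[Y, 'y']
Y → F: PREDICT = { ')', '*', 'y' }
  'y' is in predict set, so this production goes in M[Y, 'y']

M[Y, 'y'] = Y → F F Y, Y → F F F, Y → F  (a multiply-defined cell — the grammar is not LL(1))

Answer: Y → F F Y, Y → F F F, Y → F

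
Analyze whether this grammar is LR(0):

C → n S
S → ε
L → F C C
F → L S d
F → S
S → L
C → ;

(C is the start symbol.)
A grammar is LR(0) if no state in the canonical LR(0) collection has:
  - both a shift item (dot before a terminal) and a complete item (shift-reduce conflict), or
  - two or more complete items (reduce-reduce conflict; the accept item [C' → C .] counts as a complete item here).

Augment with C' → C and build the canonical LR(0) collection (I0 = CLOSURE({[C' → . C]}), then GOTO on every symbol after a dot until no new states appear). It has 11 states:
  I0: { [C → . ;], [C → . n S], [C' → . C] }  — shift
  I1: { [C → ; .] }  — reduce
  I2: { [C' → C .] }  — accept
  I3: { [C → n . S], [F → . L S d], [F → . S], [L → . F C C], [S → . L], [S → .] }  — reduce
  I4: { [C → . ;], [C → . n S], [L → F . C C] }  — shift
  I5: { [F → . L S d], [F → . S], [F → L . S d], [L → . F C C], [S → . L], [S → .], [S → L .] }  — 2 reduces
  I6: { [C → n S .], [F → S .] }  — 2 reduces
  I7: { [F → L S . d], [F → S .] }  — shift, reduce
  I8: { [F → L S d .] }  — reduce
  I9: { [C → . ;], [C → . n S], [L → F C . C] }  — shift
  I10: { [L → F C C .] }  — reduce

Conflict in state I5:
  Reduce-reduce conflict: [S → .] and [S → L .]
So the grammar is NOT LR(0).

Answer: No. Reduce-reduce conflict: [S → .] and [S → L .]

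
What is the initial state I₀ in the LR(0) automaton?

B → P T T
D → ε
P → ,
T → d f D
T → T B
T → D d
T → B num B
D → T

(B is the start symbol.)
{ [B → . P T T], [B' → . B], [P → . ,] }

First, augment the grammar with B' → B
I₀ = CLOSURE({ [B' → . B] }):
  [B' → . B] has the dot before B: add [B → . P T T]
  [B → . P T T] has the dot before P: add [P → . ,]
No further items can be added.

I₀ = { [B → . P T T], [B' → . B], [P → . ,] }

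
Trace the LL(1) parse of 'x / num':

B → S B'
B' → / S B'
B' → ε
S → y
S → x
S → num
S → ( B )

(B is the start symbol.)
LL(1) parsing maintains a stack (initially the start symbol over $) and the input. At each step: if the stack top is a terminal, match it against the current input token; if it is a non-terminal N, replace it with the RHS of M[N, lookahead] (the unique production whose predict set contains the lookahead).

Stack is shown with the top on the left.

Stack     Input      Action
---------------------------
B $       x / num $  output B → S B'
S B' $    x / num $  output S → x
x B' $    x / num $  match 'x'
B' $      / num $    output B' → / S B'
/ S B' $  / num $    match '/'
S B' $    num $      output S → num
num B' $  num $      match 'num'
B' $      $          output B' → ε
$         $          accept

The string is accepted.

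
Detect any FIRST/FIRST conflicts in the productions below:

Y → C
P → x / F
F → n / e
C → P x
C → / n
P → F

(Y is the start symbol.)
A FIRST/FIRST conflict occurs when two productions N → α and N → β for the same non-terminal have FIRST(α) ∩ FIRST(β) ≠ ∅ (with ε ∈ FIRST of a nullable right-hand side, so two nullable alternatives also conflict).

FIRST sets of the non-terminals at (or reachable through a nullable prefix from) the front of some alternative:
  FIRST(F) = { 'n' }
  FIRST(P) = { 'n', 'x' }

Productions for P:
  P → x / F: FIRST = { 'x' }
  P → F: FIRST = { 'n' }
Productions for C:
  C → P x: FIRST = { 'n', 'x' }
  C → / n: FIRST = { '/' }
Y, F have only one production, so no FIRST/FIRST conflict is possible there.

All alternatives of each non-terminal have pairwise disjoint FIRST sets.

Answer: No FIRST/FIRST conflicts.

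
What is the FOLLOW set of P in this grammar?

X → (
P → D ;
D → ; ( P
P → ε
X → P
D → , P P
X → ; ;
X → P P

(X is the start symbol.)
In D → ; ( P: P is at the end, add FOLLOW(D)
In X → P: P is at the end, add FOLLOW(X)
In D → , P P: P is followed by P, add FIRST(P) \ {ε} = { ',', ';' }
  P is nullable, so also add FOLLOW(D)
In D → , P P: P is at the end, add FOLLOW(D)
In X → P P: P is followed by P, add FIRST(P) \ {ε} = { ',', ';' }
  P is nullable, so also add FOLLOW(X)
In X → P P: P is at the end, add FOLLOW(X)

The FOLLOW sets referred to above (computed the same way, to a fixed point):
  FOLLOW(D) = { ';' }
  FOLLOW(X) = { $ }

Taking the union: FOLLOW(P) = { $, ',', ';' }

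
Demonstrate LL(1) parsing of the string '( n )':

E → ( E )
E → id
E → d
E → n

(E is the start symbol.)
Stack is shown with the top on the left.

Stack    Input    Action
------------------------
E $      ( n ) $  output E → ( E )
( E ) $  ( n ) $  match '('
E ) $    n ) $    output E → n
n ) $    n ) $    match 'n'
) $      ) $      match ')'
$        $        accept

The string is accepted.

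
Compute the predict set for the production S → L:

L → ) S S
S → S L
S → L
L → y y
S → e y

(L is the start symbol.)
{ ')', 'y' }

PREDICT(S → L) = (FIRST(RHS) \ {ε}) ∪ (FOLLOW(S) if ε ∈ FIRST(RHS), i.e. RHS ⇒* ε)
FIRST(L) = { ')', 'y' }
FIRST(L) = { ')', 'y' }
ε ∉ FIRST(L), so FOLLOW(S) is not added.
PREDICT(S → L) = { ')', 'y' }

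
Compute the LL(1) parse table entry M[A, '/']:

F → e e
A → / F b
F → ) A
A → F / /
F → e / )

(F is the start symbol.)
To find M[A, '/'], we find productions for A where '/' is in the predict set (PREDICT(N → α) = (FIRST(α) \ {ε}) ∪ (FOLLOW(N) if α ⇒* ε)).

Relevant sets:
  FIRST(F) = { ')', 'e' }

A → / F b: PREDICT = { '/' }
  '/' is in predict set, so this production goes in M[A, '/']
A → F / /: PREDICT = { ')', 'e' }

M[A, '/'] = A → / F b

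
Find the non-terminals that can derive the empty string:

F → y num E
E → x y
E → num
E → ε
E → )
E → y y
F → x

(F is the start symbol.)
ε-productions: E → ε
So E is immediately nullable.
No further non-terminal can be added: every production for the remaining non-terminals contains a terminal or a non-nullable non-terminal.
Nullable = { 'E' }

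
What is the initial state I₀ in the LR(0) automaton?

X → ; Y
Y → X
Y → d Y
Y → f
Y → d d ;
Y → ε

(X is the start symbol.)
{ [X → . ; Y], [X' → . X] }

First, augment the grammar with X' → X
I₀ = CLOSURE({ [X' → . X] }):
  [X' → . X] has the dot before X: add [X → . ; Y]
No further items can be added.

I₀ = { [X → . ; Y], [X' → . X] }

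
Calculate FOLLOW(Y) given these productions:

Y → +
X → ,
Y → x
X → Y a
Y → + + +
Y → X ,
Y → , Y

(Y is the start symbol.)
To compute FOLLOW(Y), find every occurrence of Y on a right-hand side N → α Y β: add FIRST(β) \ {ε}, and if β is empty or nullable also add FOLLOW(N). Iterate to a fixed point.

Y is the start symbol, so $ ∈ FOLLOW(Y).
In X → Y a: Y is followed by a, add FIRST(a) \ {ε} = { 'a' }
In Y → , Y: Y is at the end; this adds FOLLOW(Y) to itself — nothing new

Taking the union: FOLLOW(Y) = { $, 'a' }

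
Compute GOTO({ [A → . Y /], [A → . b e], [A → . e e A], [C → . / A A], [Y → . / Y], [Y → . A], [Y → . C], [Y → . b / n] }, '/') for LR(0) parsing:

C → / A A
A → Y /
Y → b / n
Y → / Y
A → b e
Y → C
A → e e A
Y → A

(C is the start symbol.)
GOTO(I, '/') = CLOSURE({ [A → αX.β] : [A → α.Xβ] ∈ I, X = '/' })

Items with dot before '/', with the dot advanced:
  [C → . / A A] → [C → / . A A]
  [Y → . / Y] → [Y → / . Y]
Closure of the advanced items:
  [C → / . A A] has the dot before A: add [A → . Y /], [A → . b e], [A → . e e A]
  [Y → / . Y] has the dot before Y: add [Y → . b / n], [Y → . / Y], [Y → . C], [Y → . A]
  [Y → . C] has the dot before C: add [C → . / A A]

GOTO = { [A → . Y /], [A → . b e], [A → . e e A], [C → . / A A], [C → / . A A], [Y → . / Y], [Y → . A], [Y → . C], [Y → . b / n], [Y → / . Y] }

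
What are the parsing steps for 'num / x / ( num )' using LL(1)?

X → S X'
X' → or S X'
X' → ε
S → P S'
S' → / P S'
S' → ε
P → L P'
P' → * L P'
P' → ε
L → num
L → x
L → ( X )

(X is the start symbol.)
LL(1) parsing maintains a stack (initially the start symbol over $) and the input. At each step: if the stack top is a terminal, match it against the current input token; if it is a non-terminal N, replace it with the RHS of M[N, lookahead] (the unique production whose predict set contains the lookahead).

Stack is shown with the top on the left.

Stack                      Input                Action
------------------------------------------------------
X $                        num / x / ( num ) $  output X → S X'
S X' $                     num / x / ( num ) $  output S → P S'
P S' X' $                  num / x / ( num ) $  output P → L P'
L P' S' X' $               num / x / ( num ) $  output L → num
num P' S' X' $             num / x / ( num ) $  match 'num'
P' S' X' $                 / x / ( num ) $      output P' → ε
S' X' $                    / x / ( num ) $      output S' → / P S'
/ P S' X' $                / x / ( num ) $      match '/'
P S' X' $                  x / ( num ) $        output P → L P'
L P' S' X' $               x / ( num ) $        output L → x
x P' S' X' $               x / ( num ) $        match 'x'
P' S' X' $                 / ( num ) $          output P' → ε
S' X' $                    / ( num ) $          output S' → / P S'
/ P S' X' $                / ( num ) $          match '/'
P S' X' $                  ( num ) $            output P → L P'
L P' S' X' $               ( num ) $            output L → ( X )
( X ) P' S' X' $           ( num ) $            match '('
X ) P' S' X' $             num ) $              output X → S X'
S X' ) P' S' X' $          num ) $              output S → P S'
P S' X' ) P' S' X' $       num ) $              output P → L P'
L P' S' X' ) P' S' X' $    num ) $              output L → num
num P' S' X' ) P' S' X' $  num ) $              match 'num'
P' S' X' ) P' S' X' $      ) $                  output P' → ε
S' X' ) P' S' X' $         ) $                  output S' → ε
X' ) P' S' X' $            ) $                  output X' → ε
) P' S' X' $               ) $                  match ')'
P' S' X' $                 $                    output P' → ε
S' X' $                    $                    output S' → ε
X' $                       $                    output X' → ε
$                          $                    accept

The string is accepted.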